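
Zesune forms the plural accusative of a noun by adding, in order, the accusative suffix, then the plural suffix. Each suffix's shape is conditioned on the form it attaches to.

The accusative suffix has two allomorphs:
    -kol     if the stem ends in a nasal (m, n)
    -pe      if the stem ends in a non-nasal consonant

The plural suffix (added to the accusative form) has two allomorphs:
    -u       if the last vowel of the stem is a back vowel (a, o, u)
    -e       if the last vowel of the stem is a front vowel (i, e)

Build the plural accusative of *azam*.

Since the final consonant of *azam* is /m/ (a nasal), it takes -kol, giving *azamkol*.
The last vowel of the accusative form *azamkol* is /o/, which is a back vowel, so the plural suffix is -u, giving *azamkolu*.

azamkolu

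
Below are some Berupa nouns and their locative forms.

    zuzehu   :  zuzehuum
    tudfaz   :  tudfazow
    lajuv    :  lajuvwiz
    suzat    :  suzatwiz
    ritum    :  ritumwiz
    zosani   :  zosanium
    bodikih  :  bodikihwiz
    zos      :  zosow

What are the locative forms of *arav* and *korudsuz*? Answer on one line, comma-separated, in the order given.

The alternation tracks the final sound of the stem — -ow when the stem ends in a sibilant (*tudfaz*, *zos*); -wiz when the stem ends in a non-sibilant consonant (*lajuv*, *suzat*, *ritum*, *bodikih*); -um when the stem ends in a vowel (*zuzehu*, *zosani*).
Since the final sound of *arav* is /v/ (a non-sibilant consonant), it takes -wiz, giving *aravwiz*.
Since the final sound of *korudsuz* is /z/ (a sibilant), it takes -ow, giving *korudsuzow*.

aravwiz, korudsuzow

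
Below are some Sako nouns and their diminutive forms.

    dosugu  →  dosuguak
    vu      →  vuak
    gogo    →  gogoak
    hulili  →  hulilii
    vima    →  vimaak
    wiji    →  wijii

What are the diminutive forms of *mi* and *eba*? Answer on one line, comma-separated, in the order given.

mii, ebaak

The alternation tracks the last vowel of the stem — -i when the last vowel of the stem is a front vowel (*hulili*, *wiji*); -ak when the last vowel of the stem is a back vowel (*dosugu*, *vu*, *gogo*, *vima*).
*mi*: last vowel = /i/, a front vowel → -i → *mii*.
*eba*: last vowel = /a/, a back vowel → -ak → *ebaak*.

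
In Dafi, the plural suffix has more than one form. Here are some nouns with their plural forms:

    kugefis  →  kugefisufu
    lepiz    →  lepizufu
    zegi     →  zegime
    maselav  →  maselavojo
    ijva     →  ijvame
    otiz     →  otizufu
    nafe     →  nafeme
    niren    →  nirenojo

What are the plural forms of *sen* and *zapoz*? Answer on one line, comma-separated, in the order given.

senojo, zapozufu

Looking at the final sound of each stem: -ufu when the stem ends in a sibilant (*kugefis*, *lepiz*, *otiz*); -ojo when the stem ends in a non-sibilant consonant (*maselav*, *niren*); -me when the stem ends in a vowel (*zegi*, *ijva*, *nafe*).
*sen* — final sound /n/ (a non-sibilant consonant) → -ojo → *senojo*.
*zapoz* — final sound /z/ (a sibilant) → -ufu → *zapozufu*.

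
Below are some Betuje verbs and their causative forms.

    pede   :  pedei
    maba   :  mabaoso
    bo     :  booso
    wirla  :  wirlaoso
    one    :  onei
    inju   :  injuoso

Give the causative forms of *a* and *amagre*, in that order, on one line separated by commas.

Looking at the last vowel of each stem: -i when the last vowel of the stem is a front vowel (*pede*, *one*); -oso when the last vowel of the stem is a back vowel (*maba*, *bo*, *wirla*, *inju*).
Since the last vowel of *a* is /a/ (a back vowel), it takes -oso, giving *aoso*.
The last vowel of *amagre* is /e/, which is a front vowel, so the suffix is -i, giving *amagrei*.

aoso, amagrei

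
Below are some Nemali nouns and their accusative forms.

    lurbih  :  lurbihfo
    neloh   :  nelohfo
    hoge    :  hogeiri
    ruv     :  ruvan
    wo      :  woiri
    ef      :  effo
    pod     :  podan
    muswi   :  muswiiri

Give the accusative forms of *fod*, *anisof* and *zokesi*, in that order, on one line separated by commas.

The pattern is voicing of the final sound: -fo when the stem ends in a voiceless consonant (*lurbih*, *neloh*, *ef*); -an when the stem ends in a voiced consonant (*ruv*, *pod*); -iri when the stem ends in a vowel (*hoge*, *wo*, *muswi*).
Since the final sound of *fod* is /d/ (a voiced consonant), it takes -an, giving *fodan*.
The final sound of *anisof* is /f/, which is a voiceless consonant, so the suffix is -fo, giving *anisoffo*.
*zokesi*: final sound = /i/, a vowel → -iri → *zokesiiri*.

fodan, anisoffo, zokesiiri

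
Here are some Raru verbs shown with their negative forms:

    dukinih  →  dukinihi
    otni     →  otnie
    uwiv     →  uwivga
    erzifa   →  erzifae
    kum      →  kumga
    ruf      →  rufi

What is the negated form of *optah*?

optahi

The alternation tracks the final sound of the stem — -i when the stem ends in a voiceless consonant (*dukinih*, *ruf*); -ga when the stem ends in a voiced consonant (*uwiv*, *kum*); -e when the stem ends in a vowel (*otni*, *erzifa*).
The final sound of *optah* is /h/, which is a voiceless consonant, so the suffix is -i, giving *optahi*.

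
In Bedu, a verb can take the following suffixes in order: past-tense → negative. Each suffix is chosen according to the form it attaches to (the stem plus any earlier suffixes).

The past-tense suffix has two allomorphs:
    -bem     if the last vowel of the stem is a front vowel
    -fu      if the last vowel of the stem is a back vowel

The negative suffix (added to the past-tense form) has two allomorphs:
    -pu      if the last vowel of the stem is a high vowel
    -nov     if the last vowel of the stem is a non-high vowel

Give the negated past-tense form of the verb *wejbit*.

*wejbit* — last vowel /i/ (a front vowel) → -bem → *wejbitbem*.
The last vowel of the past-tense form *wejbitbem* is /e/, which is a non-high vowel, so the negative suffix is -nov, giving *wejbitbemnov*.

wejbitbemnov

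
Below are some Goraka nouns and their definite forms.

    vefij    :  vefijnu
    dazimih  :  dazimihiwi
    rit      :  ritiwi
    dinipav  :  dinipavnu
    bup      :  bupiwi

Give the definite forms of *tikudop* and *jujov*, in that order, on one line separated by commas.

tikudopiwi, jujovnu

The pattern is voicing of the final consonant: -iwi when the stem ends in a voiceless consonant (*dazimih*, *rit*, *bup*); -nu when the stem ends in a voiced consonant (*vefij*, *dinipav*).
*tikudop*: final consonant = /p/, voiceless → -iwi → *tikudopiwi*.
The final consonant of *jujov* is /v/, which is voiced, so the suffix is -nu, giving *jujovnu*.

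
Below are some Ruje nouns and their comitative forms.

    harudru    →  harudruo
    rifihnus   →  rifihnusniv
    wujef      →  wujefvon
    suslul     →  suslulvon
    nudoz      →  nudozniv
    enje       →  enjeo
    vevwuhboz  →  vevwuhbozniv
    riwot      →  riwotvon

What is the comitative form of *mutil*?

The pattern is sibilance of the final sound: -niv when the stem ends in a sibilant (*rifihnus*, *nudoz*, *vevwuhboz*); -von when the stem ends in a non-sibilant consonant (*wujef*, *suslul*, *riwot*); -o when the stem ends in a vowel (*harudru*, *enje*).
Since the final sound of *mutil* is /l/ (a non-sibilant consonant), it takes -von, giving *mutilvon*.

mutilvon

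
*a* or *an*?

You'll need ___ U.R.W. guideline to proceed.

The indefinite article is chosen by the initial *sound* of the following word, not its spelling.
The initialism *U.R.W.* is read letter by letter; the first letter, U, is pronounced /juː/, which begins with a consonant sound.
So the article is *a*: You'll need a U.R.W. guideline to proceed.

a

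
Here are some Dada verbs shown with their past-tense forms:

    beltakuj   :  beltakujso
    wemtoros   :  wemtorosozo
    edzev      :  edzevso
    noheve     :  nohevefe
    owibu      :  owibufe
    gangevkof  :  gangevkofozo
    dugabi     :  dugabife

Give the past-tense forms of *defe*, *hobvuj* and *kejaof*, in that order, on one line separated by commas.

The pattern is voicing of the final sound: -ozo when the stem ends in a voiceless consonant (*wemtoros*, *gangevkof*); -so when the stem ends in a voiced consonant (*beltakuj*, *edzev*); -fe when the stem ends in a vowel (*noheve*, *owibu*, *dugabi*).
*defe*: final sound = /e/, a vowel → -fe → *defefe*.
Since the final sound of *hobvuj* is /j/ (a voiced consonant), it takes -so, giving *hobvujso*.
*kejaof* — final sound /f/ (a voiceless consonant) → -ozo → *kejaofozo*.

defefe, hobvujso, kejaofozo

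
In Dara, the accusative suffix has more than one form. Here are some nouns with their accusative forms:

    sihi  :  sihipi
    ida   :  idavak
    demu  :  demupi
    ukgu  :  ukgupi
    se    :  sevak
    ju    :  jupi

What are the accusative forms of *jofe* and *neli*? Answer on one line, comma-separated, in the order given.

The alternation tracks the last vowel of the stem — -pi when the last vowel of the stem is a high vowel (*sihi*, *demu*, *ukgu*, *ju*); -vak when the last vowel of the stem is a non-high vowel (*ida*, *se*).
*jofe* — last vowel /e/ (a non-high vowel) → -vak → *jofevak*.
Since the last vowel of *neli* is /i/ (a high vowel), it takes -pi, giving *nelipi*.

jofevak, nelipi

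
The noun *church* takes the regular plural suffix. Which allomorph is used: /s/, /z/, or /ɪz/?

/ɪz/

The stem *church* ends in a sibilant (/s, z, ʃ, ʒ, tʃ, dʒ/).
The plural suffix surfaces as /ɪz/ after sibilants, /s/ after other voiceless consonants, and /z/ after other voiced sounds.
So the plural -s on *church* is pronounced /ɪz/.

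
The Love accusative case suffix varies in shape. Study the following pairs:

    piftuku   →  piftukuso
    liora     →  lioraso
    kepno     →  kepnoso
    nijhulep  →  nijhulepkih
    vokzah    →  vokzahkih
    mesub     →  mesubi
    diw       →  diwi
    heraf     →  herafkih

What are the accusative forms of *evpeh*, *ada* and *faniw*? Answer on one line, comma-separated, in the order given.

The suffix is conditioned by the final sound: -kih when the stem ends in a voiceless consonant (*nijhulep*, *vokzah*, *heraf*); -i when the stem ends in a voiced consonant (*mesub*, *diw*); -so when the stem ends in a vowel (*piftuku*, *liora*, *kepno*).
Since the final sound of *evpeh* is /h/ (a voiceless consonant), it takes -kih, giving *evpehkih*.
Since the final sound of *ada* is /a/ (a vowel), it takes -so, giving *adaso*.
*faniw* — final sound /w/ (a voiced consonant) → -i → *faniwi*.

evpehkih, adaso, faniwi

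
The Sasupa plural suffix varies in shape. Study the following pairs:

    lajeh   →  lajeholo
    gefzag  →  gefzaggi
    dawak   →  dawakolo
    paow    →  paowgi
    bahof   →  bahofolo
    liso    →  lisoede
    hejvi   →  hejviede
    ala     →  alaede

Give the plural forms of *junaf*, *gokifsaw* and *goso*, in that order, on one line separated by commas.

junafolo, gokifsawgi, gosoede

The alternation tracks the final sound of the stem — -olo when the stem ends in a voiceless consonant (*lajeh*, *dawak*, *bahof*); -gi when the stem ends in a voiced consonant (*gefzag*, *paow*); -ede when the stem ends in a vowel (*liso*, *hejvi*, *ala*).
*junaf*: final sound = /f/, a voiceless consonant → -olo → *junafolo*.
*gokifsaw* — final sound /w/ (a voiced consonant) → -gi → *gokifsawgi*.
*goso*: final sound = /o/, a vowel → -ede → *gosoede*.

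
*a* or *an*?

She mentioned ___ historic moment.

a

The indefinite article is chosen by the initial *sound* of the following word, not its spelling.
*historic* begins with the sound /h/ (h is pronounced in standard usage) — a consonant sound.
So the article is *a*: She mentioned a historic moment.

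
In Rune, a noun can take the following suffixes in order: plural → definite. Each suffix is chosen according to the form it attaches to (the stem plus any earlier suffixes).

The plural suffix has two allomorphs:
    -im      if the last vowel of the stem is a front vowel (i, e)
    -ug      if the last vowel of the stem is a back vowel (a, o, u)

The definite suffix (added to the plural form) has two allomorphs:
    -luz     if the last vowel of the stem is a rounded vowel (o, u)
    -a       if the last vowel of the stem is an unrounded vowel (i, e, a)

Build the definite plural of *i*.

iima

*i* — last vowel /i/ (a front vowel) → -im → *iim*.
Since the last vowel of the plural form *iim* is /i/ (an unrounded vowel), it takes -a, giving *iima*.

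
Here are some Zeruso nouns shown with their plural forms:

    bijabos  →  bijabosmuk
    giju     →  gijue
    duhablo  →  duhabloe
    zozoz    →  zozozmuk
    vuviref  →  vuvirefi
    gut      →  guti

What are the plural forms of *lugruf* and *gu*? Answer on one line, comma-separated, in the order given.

The alternation tracks the final sound of the stem — -muk when the stem ends in a sibilant (*bijabos*, *zozoz*); -i when the stem ends in a non-sibilant consonant (*vuviref*, *gut*); -e when the stem ends in a vowel (*giju*, *duhablo*).
*lugruf* — final sound /f/ (a non-sibilant consonant) → -i → *lugrufi*.
*gu* — final sound /u/ (a vowel) → -e → *gue*.

lugrufi, gue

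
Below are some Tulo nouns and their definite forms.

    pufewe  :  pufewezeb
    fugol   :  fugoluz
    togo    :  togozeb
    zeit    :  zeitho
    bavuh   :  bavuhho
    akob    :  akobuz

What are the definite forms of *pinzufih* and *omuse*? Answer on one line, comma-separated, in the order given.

pinzufihho, omusezeb

The alternation tracks the final sound of the stem — -ho when the stem ends in a voiceless consonant (*zeit*, *bavuh*); -uz when the stem ends in a voiced consonant (*fugol*, *akob*); -zeb when the stem ends in a vowel (*pufewe*, *togo*).
*pinzufih* — final sound /h/ (a voiceless consonant) → -ho → *pinzufihho*.
*omuse* — final sound /e/ (a vowel) → -zeb → *omusezeb*.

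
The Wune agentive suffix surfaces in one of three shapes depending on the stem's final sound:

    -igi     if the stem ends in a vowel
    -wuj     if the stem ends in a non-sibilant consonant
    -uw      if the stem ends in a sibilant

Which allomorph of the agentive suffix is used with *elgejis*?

*elgejis* — final sound /s/ (a sibilant) → -uw.

-uw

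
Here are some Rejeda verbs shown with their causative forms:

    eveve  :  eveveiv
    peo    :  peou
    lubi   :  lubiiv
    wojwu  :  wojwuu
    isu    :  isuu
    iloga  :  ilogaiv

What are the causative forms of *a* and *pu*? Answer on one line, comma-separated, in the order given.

The alternation tracks the last vowel of the stem — -u when the last vowel of the stem is a rounded vowel (*peo*, *wojwu*, *isu*); -iv when the last vowel of the stem is an unrounded vowel (*eveve*, *lubi*, *iloga*).
Since the last vowel of *a* is /a/ (an unrounded vowel), it takes -iv, giving *aiv*.
*pu*: last vowel = /u/, a rounded vowel → -u → *puu*.

aiv, puu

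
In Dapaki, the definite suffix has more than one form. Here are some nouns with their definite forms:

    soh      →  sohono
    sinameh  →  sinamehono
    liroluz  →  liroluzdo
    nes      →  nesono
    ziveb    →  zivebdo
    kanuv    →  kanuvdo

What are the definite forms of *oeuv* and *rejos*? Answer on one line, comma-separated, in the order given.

The alternation tracks the final consonant of the stem — -ono when the stem ends in a voiceless consonant (*soh*, *sinameh*, *nes*); -do when the stem ends in a voiced consonant (*liroluz*, *ziveb*, *kanuv*).
*oeuv* — final consonant /v/ (voiced) → -do → *oeuvdo*.
The final consonant of *rejos* is /s/, which is voiceless, so the suffix is -ono, giving *rejosono*.

oeuvdo, rejosono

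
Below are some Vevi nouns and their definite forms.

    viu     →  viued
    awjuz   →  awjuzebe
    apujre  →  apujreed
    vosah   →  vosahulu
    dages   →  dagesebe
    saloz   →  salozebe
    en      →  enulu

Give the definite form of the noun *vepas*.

Looking at the final sound of each stem: -ebe when the stem ends in a sibilant (*awjuz*, *dages*, *saloz*); -ulu when the stem ends in a non-sibilant consonant (*vosah*, *en*); -ed when the stem ends in a vowel (*viu*, *apujre*).
The final sound of *vepas* is /s/, which is a sibilant, so the suffix is -ebe, giving *vepasebe*.

vepasebe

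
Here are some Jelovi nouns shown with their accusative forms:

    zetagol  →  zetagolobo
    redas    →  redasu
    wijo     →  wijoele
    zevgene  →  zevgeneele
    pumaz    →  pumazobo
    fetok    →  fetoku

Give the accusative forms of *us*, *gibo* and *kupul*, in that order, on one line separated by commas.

The suffix is conditioned by the final sound: -u when the stem ends in a voiceless consonant (*redas*, *fetok*); -obo when the stem ends in a voiced consonant (*zetagol*, *pumaz*); -ele when the stem ends in a vowel (*wijo*, *zevgene*).
*us* — final sound /s/ (a voiceless consonant) → -u → *usu*.
*gibo* — final sound /o/ (a vowel) → -ele → *giboele*.
*kupul*: final sound = /l/, a voiced consonant → -obo → *kupulobo*.

usu, giboele, kupulobo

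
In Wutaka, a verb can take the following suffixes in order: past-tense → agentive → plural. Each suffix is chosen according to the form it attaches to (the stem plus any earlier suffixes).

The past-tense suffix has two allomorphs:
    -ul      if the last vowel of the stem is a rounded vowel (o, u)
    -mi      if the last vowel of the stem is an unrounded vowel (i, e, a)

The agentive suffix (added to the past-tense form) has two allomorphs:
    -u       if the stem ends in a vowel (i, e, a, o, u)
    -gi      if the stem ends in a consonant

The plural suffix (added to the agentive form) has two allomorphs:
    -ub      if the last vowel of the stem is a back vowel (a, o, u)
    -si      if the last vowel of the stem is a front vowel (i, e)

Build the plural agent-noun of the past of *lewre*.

Since the last vowel of *lewre* is /e/ (an unrounded vowel), it takes -mi, giving *lewremi*.
Since the final sound of the past-tense form *lewremi* is /i/ (a vowel), it takes -u, giving *lewremiu*.
The last vowel of the agentive form *lewremiu* is /u/, which is a back vowel, so the plural suffix is -ub, giving *lewremiuub*.

lewremiuub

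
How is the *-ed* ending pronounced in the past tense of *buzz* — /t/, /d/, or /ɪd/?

The stem *buzz* ends in a voiced sound other than /d/.
The -ed suffix is realized as /ɪd/ after /t, d/; as /t/ after other voiceless consonants; and as /d/ after other voiced sounds.
So -ed on *buzz* is pronounced /d/.

/d/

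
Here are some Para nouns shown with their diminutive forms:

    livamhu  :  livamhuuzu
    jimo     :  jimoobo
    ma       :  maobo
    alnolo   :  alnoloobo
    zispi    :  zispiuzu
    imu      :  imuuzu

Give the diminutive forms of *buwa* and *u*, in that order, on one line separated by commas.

The pattern is height harmony: -uzu when the last vowel of the stem is a high vowel (*livamhu*, *zispi*, *imu*); -obo when the last vowel of the stem is a non-high vowel (*jimo*, *ma*, *alnolo*).
*buwa*: last vowel = /a/, a non-high vowel → -obo → *buwaobo*.
*u* — last vowel /u/ (a high vowel) → -uzu → *uuzu*.

buwaobo, uuzu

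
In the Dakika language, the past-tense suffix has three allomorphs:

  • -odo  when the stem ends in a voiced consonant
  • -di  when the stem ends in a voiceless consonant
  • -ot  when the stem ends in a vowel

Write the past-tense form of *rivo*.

Since the final sound of *rivo* is /o/ (a vowel), it takes -ot, giving *rivoot*.

rivoot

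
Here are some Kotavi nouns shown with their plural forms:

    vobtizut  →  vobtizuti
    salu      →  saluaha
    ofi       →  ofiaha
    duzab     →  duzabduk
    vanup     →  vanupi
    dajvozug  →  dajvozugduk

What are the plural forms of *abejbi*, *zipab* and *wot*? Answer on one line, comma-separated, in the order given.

abejbiaha, zipabduk, woti

The alternation tracks the final sound of the stem — -i when the stem ends in a voiceless consonant (*vobtizut*, *vanup*); -duk when the stem ends in a voiced consonant (*duzab*, *dajvozug*); -aha when the stem ends in a vowel (*salu*, *ofi*).
The final sound of *abejbi* is /i/, which is a vowel, so the suffix is -aha, giving *abejbiaha*.
The final sound of *zipab* is /b/, which is a voiced consonant, so the suffix is -duk, giving *zipabduk*.
The final sound of *wot* is /t/, which is a voiceless consonant, so the suffix is -i, giving *woti*.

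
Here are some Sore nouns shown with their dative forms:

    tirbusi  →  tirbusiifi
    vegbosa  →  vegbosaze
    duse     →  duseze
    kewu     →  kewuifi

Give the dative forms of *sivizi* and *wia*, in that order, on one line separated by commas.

siviziifi, wiaze

The pattern is height harmony: -ifi when the last vowel of the stem is a high vowel (*tirbusi*, *kewu*); -ze when the last vowel of the stem is a non-high vowel (*vegbosa*, *duse*).
*sivizi* — last vowel /i/ (a high vowel) → -ifi → *siviziifi*.
Since the last vowel of *wia* is /a/ (a non-high vowel), it takes -ze, giving *wiaze*.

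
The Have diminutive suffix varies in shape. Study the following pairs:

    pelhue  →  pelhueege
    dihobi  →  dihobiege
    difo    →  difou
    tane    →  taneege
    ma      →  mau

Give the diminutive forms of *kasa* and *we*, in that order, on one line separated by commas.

kasau, weege

The suffix is conditioned by the last vowel: -ege when the last vowel of the stem is a front vowel (*pelhue*, *dihobi*, *tane*); -u when the last vowel of the stem is a back vowel (*difo*, *ma*).
Since the last vowel of *kasa* is /a/ (a back vowel), it takes -u, giving *kasau*.
*we* — last vowel /e/ (a front vowel) → -ege → *weege*.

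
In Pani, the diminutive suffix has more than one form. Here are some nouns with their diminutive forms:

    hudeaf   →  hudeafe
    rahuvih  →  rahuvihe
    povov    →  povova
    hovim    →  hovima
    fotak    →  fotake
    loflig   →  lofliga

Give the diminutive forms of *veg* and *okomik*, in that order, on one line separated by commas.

vega, okomike

The suffix is conditioned by the final consonant: -e when the stem ends in a voiceless consonant (*hudeaf*, *rahuvih*, *fotak*); -a when the stem ends in a voiced consonant (*povov*, *hovim*, *loflig*).
The final consonant of *veg* is /g/, which is voiced, so the suffix is -a, giving *vega*.
*okomik* — final consonant /k/ (voiceless) → -e → *okomike*.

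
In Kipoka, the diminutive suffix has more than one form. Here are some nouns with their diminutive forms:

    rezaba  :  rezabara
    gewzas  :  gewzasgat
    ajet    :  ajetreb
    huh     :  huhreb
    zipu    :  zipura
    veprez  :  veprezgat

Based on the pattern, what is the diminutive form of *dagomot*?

The pattern is sibilance of the final sound: -gat when the stem ends in a sibilant (*gewzas*, *veprez*); -reb when the stem ends in a non-sibilant consonant (*ajet*, *huh*); -ra when the stem ends in a vowel (*rezaba*, *zipu*).
Since the final sound of *dagomot* is /t/ (a non-sibilant consonant), it takes -reb, giving *dagomotreb*.

dagomotreb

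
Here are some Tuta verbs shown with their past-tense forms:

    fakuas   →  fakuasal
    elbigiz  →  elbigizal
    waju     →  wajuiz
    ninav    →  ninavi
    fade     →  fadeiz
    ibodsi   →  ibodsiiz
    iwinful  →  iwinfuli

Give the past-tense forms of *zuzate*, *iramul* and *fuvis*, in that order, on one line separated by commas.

The suffix is conditioned by the final sound: -al when the stem ends in a sibilant (*fakuas*, *elbigiz*); -i when the stem ends in a non-sibilant consonant (*ninav*, *iwinful*); -iz when the stem ends in a vowel (*waju*, *fade*, *ibodsi*).
The final sound of *zuzate* is /e/, which is a vowel, so the suffix is -iz, giving *zuzateiz*.
Since the final sound of *iramul* is /l/ (a non-sibilant consonant), it takes -i, giving *iramuli*.
*fuvis* — final sound /s/ (a sibilant) → -al → *fuvisal*.

zuzateiz, iramuli, fuvisal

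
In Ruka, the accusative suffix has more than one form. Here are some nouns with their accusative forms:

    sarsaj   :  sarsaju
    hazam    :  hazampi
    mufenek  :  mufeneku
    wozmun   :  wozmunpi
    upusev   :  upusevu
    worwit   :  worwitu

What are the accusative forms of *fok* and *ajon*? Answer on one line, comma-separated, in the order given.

The pattern is nasality of the final consonant: -pi when the stem ends in a nasal (*hazam*, *wozmun*); -u when the stem ends in a non-nasal consonant (*sarsaj*, *mufenek*, *upusev*, *worwit*).
*fok*: final consonant = /k/, non-nasal → -u → *foku*.
Since the final consonant of *ajon* is /n/ (a nasal), it takes -pi, giving *ajonpi*.

foku, ajonpi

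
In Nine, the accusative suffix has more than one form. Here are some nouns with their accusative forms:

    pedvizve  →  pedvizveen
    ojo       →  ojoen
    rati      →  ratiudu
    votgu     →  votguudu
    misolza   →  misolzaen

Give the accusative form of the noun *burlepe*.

The alternation tracks the last vowel of the stem — -udu when the last vowel of the stem is a high vowel (*rati*, *votgu*); -en when the last vowel of the stem is a non-high vowel (*pedvizve*, *ojo*, *misolza*).
Since the last vowel of *burlepe* is /e/ (a non-high vowel), it takes -en, giving *burlepeen*.

burlepeen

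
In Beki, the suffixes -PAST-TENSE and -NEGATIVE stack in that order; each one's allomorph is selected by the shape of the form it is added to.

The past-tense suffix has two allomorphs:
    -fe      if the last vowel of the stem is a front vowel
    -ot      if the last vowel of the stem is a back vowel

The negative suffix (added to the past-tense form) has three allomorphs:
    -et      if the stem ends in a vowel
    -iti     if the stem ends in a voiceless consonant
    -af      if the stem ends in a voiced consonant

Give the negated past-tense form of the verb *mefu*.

mefuotiti

Since the last vowel of *mefu* is /u/ (a back vowel), it takes -ot, giving *mefuot*.
The final sound of the past-tense form *mefuot* is /t/, which is a voiceless consonant, so the negative suffix is -iti, giving *mefuotiti*.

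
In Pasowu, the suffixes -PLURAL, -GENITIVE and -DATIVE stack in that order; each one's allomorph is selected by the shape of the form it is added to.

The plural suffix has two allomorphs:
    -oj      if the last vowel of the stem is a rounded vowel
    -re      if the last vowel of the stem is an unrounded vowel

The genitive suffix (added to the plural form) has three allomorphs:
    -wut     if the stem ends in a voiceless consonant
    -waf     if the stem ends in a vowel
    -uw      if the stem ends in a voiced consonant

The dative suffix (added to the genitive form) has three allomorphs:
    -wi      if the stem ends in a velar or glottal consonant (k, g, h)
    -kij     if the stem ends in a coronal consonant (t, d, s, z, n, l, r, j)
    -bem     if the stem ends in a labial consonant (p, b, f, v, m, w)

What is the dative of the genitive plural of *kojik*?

kojikrewafbem

*kojik*: last vowel = /i/, an unrounded vowel → -re → *kojikre*.
The final sound of the plural form *kojikre* is /e/, which is a vowel, so the genitive suffix is -waf, giving *kojikrewaf*.
The genitive form *kojikrewaf*: final consonant = /f/, labial → -bem → *kojikrewafbem*.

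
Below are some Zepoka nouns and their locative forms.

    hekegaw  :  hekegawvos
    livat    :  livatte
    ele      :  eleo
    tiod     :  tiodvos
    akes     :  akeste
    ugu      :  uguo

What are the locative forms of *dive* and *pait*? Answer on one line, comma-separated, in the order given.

diveo, paitte

Looking at the final sound of each stem: -te when the stem ends in a voiceless consonant (*livat*, *akes*); -vos when the stem ends in a voiced consonant (*hekegaw*, *tiod*); -o when the stem ends in a vowel (*ele*, *ugu*).
*dive* — final sound /e/ (a vowel) → -o → *diveo*.
Since the final sound of *pait* is /t/ (a voiceless consonant), it takes -te, giving *paitte*.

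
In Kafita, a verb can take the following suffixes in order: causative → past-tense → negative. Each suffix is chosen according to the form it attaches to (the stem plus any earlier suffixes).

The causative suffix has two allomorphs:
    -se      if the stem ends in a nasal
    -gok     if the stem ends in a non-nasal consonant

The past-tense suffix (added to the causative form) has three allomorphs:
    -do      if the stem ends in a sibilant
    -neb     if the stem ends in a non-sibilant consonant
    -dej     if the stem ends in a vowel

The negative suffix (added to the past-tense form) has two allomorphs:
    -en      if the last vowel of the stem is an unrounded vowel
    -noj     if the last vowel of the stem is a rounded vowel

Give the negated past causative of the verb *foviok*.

foviokgokneben

*foviok* — final consonant /k/ (non-nasal) → -gok → *foviokgok*.
Since the final sound of the causative form *foviokgok* is /k/ (a non-sibilant consonant), it takes -neb, giving *foviokgokneb*.
Since the last vowel of the past-tense form *foviokgokneb* is /e/ (an unrounded vowel), it takes -en, giving *foviokgokneben*.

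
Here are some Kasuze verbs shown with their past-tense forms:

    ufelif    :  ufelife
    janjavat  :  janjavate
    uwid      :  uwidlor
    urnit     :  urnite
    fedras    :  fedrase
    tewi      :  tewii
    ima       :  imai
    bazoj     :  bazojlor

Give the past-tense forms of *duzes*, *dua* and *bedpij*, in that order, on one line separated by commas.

duzese, duai, bedpijlor

The alternation tracks the final sound of the stem — -e when the stem ends in a voiceless consonant (*ufelif*, *janjavat*, *urnit*, *fedras*); -lor when the stem ends in a voiced consonant (*uwid*, *bazoj*); -i when the stem ends in a vowel (*tewi*, *ima*).
*duzes*: final sound = /s/, a voiceless consonant → -e → *duzese*.
The final sound of *dua* is /a/, which is a vowel, so the suffix is -i, giving *duai*.
*bedpij*: final sound = /j/, a voiced consonant → -lor → *bedpijlor*.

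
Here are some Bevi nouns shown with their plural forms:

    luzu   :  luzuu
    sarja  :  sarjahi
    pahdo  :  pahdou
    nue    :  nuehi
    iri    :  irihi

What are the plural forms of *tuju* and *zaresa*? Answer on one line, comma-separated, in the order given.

The pattern is rounding harmony: -u when the last vowel of the stem is a rounded vowel (*luzu*, *pahdo*); -hi when the last vowel of the stem is an unrounded vowel (*sarja*, *nue*, *iri*).
Since the last vowel of *tuju* is /u/ (a rounded vowel), it takes -u, giving *tujuu*.
*zaresa*: last vowel = /a/, an unrounded vowel → -hi → *zaresahi*.

tujuu, zaresahi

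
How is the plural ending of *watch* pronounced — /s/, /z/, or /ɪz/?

/ɪz/

The stem *watch* ends in a sibilant (/s, z, ʃ, ʒ, tʃ, dʒ/).
The plural suffix surfaces as /ɪz/ after sibilants, /s/ after other voiceless consonants, and /z/ after other voiced sounds.
So the plural -s on *watch* is pronounced /ɪz/.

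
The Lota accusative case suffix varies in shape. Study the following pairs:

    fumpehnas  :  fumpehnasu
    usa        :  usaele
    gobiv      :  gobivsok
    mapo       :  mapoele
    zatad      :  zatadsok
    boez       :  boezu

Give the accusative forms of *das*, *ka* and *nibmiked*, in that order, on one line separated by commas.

dasu, kaele, nibmikedsok

The suffix is conditioned by the final sound: -u when the stem ends in a sibilant (*fumpehnas*, *boez*); -sok when the stem ends in a non-sibilant consonant (*gobiv*, *zatad*); -ele when the stem ends in a vowel (*usa*, *mapo*).
The final sound of *das* is /s/, which is a sibilant, so the suffix is -u, giving *dasu*.
Since the final sound of *ka* is /a/ (a vowel), it takes -ele, giving *kaele*.
*nibmiked*: final sound = /d/, a non-sibilant consonant → -sok → *nibmikedsok*.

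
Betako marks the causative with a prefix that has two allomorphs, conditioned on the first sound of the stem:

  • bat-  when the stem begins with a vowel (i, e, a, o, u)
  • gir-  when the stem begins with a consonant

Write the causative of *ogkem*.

The first sound of *ogkem* is /o/, which is a vowel, so the prefix is bat-, giving *batogkem*.

batogkem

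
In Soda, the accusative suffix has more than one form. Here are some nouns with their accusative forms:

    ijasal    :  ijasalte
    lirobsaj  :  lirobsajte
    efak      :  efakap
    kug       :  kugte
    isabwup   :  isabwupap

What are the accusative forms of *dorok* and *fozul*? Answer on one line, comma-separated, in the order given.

Looking at the final consonant of each stem: -ap when the stem ends in a voiceless consonant (*efak*, *isabwup*); -te when the stem ends in a voiced consonant (*ijasal*, *lirobsaj*, *kug*).
The final consonant of *dorok* is /k/, which is voiceless, so the suffix is -ap, giving *dorokap*.
*fozul*: final consonant = /l/, voiced → -te → *fozulte*.

dorokap, fozulte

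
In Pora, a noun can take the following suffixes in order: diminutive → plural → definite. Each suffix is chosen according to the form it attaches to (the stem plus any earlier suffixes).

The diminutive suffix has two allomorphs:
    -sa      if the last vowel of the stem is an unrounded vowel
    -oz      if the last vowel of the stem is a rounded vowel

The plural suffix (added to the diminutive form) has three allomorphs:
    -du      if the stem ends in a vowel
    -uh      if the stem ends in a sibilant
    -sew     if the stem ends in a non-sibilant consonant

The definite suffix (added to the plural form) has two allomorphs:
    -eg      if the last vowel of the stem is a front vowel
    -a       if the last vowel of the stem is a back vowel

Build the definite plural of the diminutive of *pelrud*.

Since the last vowel of *pelrud* is /u/ (a rounded vowel), it takes -oz, giving *pelrudoz*.
The diminutive form *pelrudoz*: final sound = /z/, a sibilant → -uh → *pelrudozuh*.
The plural form *pelrudozuh* — last vowel /u/ (a back vowel) → -a → *pelrudozuha*.

pelrudozuha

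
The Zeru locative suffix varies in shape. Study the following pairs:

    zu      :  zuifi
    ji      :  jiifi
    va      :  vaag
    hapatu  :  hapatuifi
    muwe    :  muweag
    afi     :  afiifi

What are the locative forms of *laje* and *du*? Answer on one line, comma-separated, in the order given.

The alternation tracks the last vowel of the stem — -ifi when the last vowel of the stem is a high vowel (*zu*, *ji*, *hapatu*, *afi*); -ag when the last vowel of the stem is a non-high vowel (*va*, *muwe*).
The last vowel of *laje* is /e/, which is a non-high vowel, so the suffix is -ag, giving *lajeag*.
Since the last vowel of *du* is /u/ (a high vowel), it takes -ifi, giving *duifi*.

lajeag, duifi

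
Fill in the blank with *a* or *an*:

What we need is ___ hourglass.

The indefinite article is chosen by the initial *sound* of the following word, not its spelling.
*hourglass* begins with the sound /aʊ/ (silent h) — a vowel sound.
So the article is *an*: What we need is an hourglass.

an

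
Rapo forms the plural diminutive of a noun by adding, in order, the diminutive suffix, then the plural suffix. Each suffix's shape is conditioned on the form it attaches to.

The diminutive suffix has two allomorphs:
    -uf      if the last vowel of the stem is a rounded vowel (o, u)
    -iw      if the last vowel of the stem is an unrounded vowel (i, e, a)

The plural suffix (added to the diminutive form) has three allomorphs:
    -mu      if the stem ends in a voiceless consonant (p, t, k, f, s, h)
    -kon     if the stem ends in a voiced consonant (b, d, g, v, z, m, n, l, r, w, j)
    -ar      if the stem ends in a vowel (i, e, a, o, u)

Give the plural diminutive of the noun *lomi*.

Since the last vowel of *lomi* is /i/ (an unrounded vowel), it takes -iw, giving *lomiiw*.
The diminutive form *lomiiw*: final sound = /w/, a voiced consonant → -kon → *lomiiwkon*.

lomiiwkon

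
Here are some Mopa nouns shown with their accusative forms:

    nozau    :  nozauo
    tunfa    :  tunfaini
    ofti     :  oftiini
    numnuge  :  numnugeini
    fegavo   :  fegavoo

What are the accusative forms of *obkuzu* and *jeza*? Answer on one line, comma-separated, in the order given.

The pattern is rounding harmony: -o when the last vowel of the stem is a rounded vowel (*nozau*, *fegavo*); -ini when the last vowel of the stem is an unrounded vowel (*tunfa*, *ofti*, *numnuge*).
*obkuzu*: last vowel = /u/, a rounded vowel → -o → *obkuzuo*.
The last vowel of *jeza* is /a/, which is an unrounded vowel, so the suffix is -ini, giving *jezaini*.

obkuzuo, jezaini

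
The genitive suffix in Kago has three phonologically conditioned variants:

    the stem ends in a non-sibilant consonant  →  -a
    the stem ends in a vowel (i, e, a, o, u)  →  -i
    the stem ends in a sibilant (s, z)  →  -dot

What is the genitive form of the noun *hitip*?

The final sound of *hitip* is /p/, which is a non-sibilant consonant, so the suffix is -a, giving *hitipa*.

hitipa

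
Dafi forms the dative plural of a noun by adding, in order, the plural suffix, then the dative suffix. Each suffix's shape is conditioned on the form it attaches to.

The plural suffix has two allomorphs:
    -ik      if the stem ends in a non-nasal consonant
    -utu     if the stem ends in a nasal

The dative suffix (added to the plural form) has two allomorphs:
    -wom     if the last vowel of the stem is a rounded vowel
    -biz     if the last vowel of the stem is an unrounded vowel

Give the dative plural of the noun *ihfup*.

*ihfup* — final consonant /p/ (non-nasal) → -ik → *ihfupik*.
The plural form *ihfupik* — last vowel /i/ (an unrounded vowel) → -biz → *ihfupikbiz*.

ihfupikbiz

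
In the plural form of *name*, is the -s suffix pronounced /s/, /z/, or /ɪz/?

/z/

The stem *name* ends in a voiced non-sibilant sound.
The plural suffix surfaces as /ɪz/ after sibilants, /s/ after other voiceless consonants, and /z/ after other voiced sounds.
So the plural -s on *name* is pronounced /z/.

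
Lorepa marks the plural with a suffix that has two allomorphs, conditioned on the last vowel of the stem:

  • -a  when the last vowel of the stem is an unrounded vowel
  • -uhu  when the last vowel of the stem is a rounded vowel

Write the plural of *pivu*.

pivuuhu

*pivu*: last vowel = /u/, a rounded vowel → -uhu → *pivuuhu*.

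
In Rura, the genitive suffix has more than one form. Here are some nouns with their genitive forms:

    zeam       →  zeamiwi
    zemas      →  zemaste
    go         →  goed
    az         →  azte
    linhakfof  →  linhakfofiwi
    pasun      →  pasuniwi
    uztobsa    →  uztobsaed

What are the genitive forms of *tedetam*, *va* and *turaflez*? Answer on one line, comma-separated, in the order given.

tedetamiwi, vaed, turaflezte

The suffix is conditioned by the final sound: -te when the stem ends in a sibilant (*zemas*, *az*); -iwi when the stem ends in a non-sibilant consonant (*zeam*, *linhakfof*, *pasun*); -ed when the stem ends in a vowel (*go*, *uztobsa*).
*tedetam*: final sound = /m/, a non-sibilant consonant → -iwi → *tedetamiwi*.
*va*: final sound = /a/, a vowel → -ed → *vaed*.
*turaflez* — final sound /z/ (a sibilant) → -te → *turaflezte*.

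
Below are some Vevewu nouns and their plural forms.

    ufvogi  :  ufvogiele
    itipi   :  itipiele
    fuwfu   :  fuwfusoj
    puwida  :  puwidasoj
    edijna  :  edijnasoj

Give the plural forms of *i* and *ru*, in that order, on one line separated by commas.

iele, rusoj

The alternation tracks the last vowel of the stem — -ele when the last vowel of the stem is a front vowel (*ufvogi*, *itipi*); -soj when the last vowel of the stem is a back vowel (*fuwfu*, *puwida*, *edijna*).
*i* — last vowel /i/ (a front vowel) → -ele → *iele*.
The last vowel of *ru* is /u/, which is a back vowel, so the suffix is -soj, giving *rusoj*.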